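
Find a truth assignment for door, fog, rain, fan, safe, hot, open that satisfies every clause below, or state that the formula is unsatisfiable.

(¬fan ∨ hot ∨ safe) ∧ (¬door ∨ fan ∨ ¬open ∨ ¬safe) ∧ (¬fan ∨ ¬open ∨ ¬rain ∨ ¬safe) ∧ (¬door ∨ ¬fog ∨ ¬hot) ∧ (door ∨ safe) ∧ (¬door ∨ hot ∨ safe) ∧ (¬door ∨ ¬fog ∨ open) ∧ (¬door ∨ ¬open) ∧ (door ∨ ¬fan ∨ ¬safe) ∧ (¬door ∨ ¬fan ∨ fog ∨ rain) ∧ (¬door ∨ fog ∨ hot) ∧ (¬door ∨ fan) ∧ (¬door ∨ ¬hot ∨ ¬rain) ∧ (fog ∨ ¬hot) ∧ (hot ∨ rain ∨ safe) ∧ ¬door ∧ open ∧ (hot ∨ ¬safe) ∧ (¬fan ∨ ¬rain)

door = False; fog = True; rain = False; fan = False; safe = True; hot = True; open = True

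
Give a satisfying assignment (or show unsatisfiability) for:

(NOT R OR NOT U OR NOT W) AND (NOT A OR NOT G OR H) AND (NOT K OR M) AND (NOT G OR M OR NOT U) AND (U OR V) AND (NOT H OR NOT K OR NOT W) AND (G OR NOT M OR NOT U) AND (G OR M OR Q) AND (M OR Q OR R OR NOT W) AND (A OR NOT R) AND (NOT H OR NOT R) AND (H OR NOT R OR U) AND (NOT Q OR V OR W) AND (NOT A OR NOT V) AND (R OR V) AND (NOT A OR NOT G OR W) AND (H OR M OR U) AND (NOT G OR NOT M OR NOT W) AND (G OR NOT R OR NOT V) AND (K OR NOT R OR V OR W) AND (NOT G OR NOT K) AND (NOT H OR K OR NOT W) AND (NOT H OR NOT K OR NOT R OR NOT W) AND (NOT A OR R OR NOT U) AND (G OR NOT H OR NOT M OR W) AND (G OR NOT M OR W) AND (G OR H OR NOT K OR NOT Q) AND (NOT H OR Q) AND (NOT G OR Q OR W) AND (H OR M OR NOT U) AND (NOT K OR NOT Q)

Q: True, K: False, M: True, H: False, W: False, V: True, G: True, R: False, U: False, A: False

Set Q = True.
  then (NOT K OR NOT Q) forces K = False.
Set M = True.
Set H = False.
Set W = False.
  then (NOT Q OR V OR W) forces V = True.
  then (NOT A OR NOT V) forces A = False.
  then (G OR NOT M OR W) forces G = True.
  then (A OR NOT R) forces R = False.
Set U = False.
All clauses satisfied.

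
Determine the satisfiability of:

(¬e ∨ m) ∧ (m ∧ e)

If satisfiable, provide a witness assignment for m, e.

m = True, e = True

  ¬e ∨ m = True
    ¬e = False
  m ∧ e = True
Both conjuncts True, so the formula holds.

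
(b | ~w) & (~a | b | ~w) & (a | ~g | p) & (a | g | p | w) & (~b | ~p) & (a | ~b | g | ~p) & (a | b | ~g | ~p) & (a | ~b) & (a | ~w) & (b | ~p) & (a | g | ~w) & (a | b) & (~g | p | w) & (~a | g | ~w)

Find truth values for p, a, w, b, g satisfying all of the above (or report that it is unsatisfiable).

p: False, a: True, w: False, b: False, g: False

Try p = True:
  (~b | ~p) forces b = False.
  clause (b | ~p) is falsified — backtrack.
So p = False.
Set a = True.
Set w = False.
  then (~g | p | w) forces g = False.
Set b = False.
All clauses satisfied.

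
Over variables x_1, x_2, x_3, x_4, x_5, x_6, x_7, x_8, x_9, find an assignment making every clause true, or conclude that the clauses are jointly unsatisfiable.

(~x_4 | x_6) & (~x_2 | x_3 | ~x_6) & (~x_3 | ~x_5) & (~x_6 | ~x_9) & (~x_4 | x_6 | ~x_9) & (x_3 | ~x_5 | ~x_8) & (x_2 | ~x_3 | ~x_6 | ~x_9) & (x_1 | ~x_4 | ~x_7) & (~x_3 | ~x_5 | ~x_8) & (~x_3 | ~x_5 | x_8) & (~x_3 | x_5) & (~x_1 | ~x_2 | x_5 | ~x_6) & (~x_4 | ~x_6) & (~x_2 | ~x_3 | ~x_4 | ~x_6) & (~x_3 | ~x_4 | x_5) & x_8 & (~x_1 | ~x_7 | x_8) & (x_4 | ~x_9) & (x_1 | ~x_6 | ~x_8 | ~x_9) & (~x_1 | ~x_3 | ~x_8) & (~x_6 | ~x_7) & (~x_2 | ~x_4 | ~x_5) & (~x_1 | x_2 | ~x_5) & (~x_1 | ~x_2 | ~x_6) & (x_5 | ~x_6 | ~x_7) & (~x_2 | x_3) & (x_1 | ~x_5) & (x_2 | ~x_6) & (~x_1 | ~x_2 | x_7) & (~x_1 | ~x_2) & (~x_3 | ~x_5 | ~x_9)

x_1 = False, x_2 = False, x_3 = False, x_4 = False, x_5 = False, x_6 = False, x_7 = False, x_8 = True, x_9 = False

Unit clause (x_8) forces x_8 = True.
Set x_1 = False.
  then (x_1 | ~x_5) forces x_5 = False.
  then (~x_3 | x_5) forces x_3 = False.
  then (~x_2 | x_3) forces x_2 = False.
  then (x_2 | ~x_6) forces x_6 = False.
  then (~x_4 | x_6) forces x_4 = False.
  then (x_4 | ~x_9) forces x_9 = False.
Set x_7 = False.
All clauses satisfied.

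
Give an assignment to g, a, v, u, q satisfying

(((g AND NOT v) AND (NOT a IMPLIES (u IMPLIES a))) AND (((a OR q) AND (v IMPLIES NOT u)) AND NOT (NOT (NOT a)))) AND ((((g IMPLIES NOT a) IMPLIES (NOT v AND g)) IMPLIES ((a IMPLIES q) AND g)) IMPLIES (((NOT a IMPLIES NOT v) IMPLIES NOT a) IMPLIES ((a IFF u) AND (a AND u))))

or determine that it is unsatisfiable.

Case a = True: the conjunct NOT (NOT (NOT a)) becomes NOT (NOT False) = False.
Case a = False: the formula simplifies to (((g AND NOT v) AND NOT u) AND (q AND (v IMPLIES NOT u))) AND NOT (((NOT v AND g) IMPLIES g)).
  g = True: the conjunct NOT (((NOT v AND g) IMPLIES g)) becomes NOT ((NOT v IMPLIES True)) = False.
  g = False: the conjunct g is False.
Both cases fail — unsatisfiable.

Unsatisfiable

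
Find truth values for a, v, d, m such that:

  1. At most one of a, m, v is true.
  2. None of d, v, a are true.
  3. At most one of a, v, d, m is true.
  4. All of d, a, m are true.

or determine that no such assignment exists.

Case a = True:
  Constraint (2) is violated (a=T) — contradiction.
Case a = False:
  Constraint (4) is violated (a=F) — contradiction.
Both cases fail — unsatisfiable.

The formula is unsatisfiable.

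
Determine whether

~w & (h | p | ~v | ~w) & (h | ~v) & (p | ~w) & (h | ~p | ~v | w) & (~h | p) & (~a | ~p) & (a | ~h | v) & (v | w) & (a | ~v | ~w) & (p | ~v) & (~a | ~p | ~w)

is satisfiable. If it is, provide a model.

h = True, w = False, p = True, a = False, v = True

Unit clause (~w) forces w = False.
In (v | w) only v is left, so v = True.
In (p | ~v) only p is left, so p = True.
In (h | ~v) only h is left, so h = True.
In (~a | ~p) only ~a is left, so a = False.
All clauses satisfied.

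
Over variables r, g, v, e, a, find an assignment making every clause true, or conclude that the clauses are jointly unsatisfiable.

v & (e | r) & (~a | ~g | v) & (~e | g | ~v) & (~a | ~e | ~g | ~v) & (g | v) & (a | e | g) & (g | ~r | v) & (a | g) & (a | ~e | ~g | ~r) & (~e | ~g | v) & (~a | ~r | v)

Unit clause (v) forces v = True.
Set r = True.
Set g = True.
Set e = False.
Set a = False.
All clauses satisfied.

r = True, g = True, v = True, e = False, a = False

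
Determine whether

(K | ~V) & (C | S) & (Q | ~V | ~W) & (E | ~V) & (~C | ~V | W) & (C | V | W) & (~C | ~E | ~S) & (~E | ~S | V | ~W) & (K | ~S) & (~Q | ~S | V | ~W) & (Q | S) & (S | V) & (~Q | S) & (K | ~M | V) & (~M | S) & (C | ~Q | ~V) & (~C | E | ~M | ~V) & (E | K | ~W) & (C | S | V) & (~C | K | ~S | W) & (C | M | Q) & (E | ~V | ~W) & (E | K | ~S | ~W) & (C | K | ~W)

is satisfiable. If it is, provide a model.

Try S = False:
  (C | S) forces C = True.
  (Q | S) forces Q = True.
  clause (~Q | S) is falsified — backtrack.
So S = True.
  then (K | ~S) forces K = True.
Set W = False.
Set Q = False.
Set M = True.
Set V = False.
  then (C | V | W) forces C = True.
  then (~C | ~E | ~S) forces E = False.
All clauses satisfied.

S=T, W=F, Q=F, M=T, V=F, C=T, K=T, E=F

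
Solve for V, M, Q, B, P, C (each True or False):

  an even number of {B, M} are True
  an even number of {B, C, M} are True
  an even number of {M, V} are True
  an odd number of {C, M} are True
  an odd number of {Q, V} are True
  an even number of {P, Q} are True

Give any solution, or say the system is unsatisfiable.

V: True, M: True, Q: False, B: True, P: False, C: False

{B, M}: 2 true → even ✓
{B, C, M}: 2 true → even ✓
{M, V}: 2 true → even ✓
{C, M}: 1 true → odd ✓
{Q, V}: 1 true → odd ✓
{P, Q}: 0 true → even ✓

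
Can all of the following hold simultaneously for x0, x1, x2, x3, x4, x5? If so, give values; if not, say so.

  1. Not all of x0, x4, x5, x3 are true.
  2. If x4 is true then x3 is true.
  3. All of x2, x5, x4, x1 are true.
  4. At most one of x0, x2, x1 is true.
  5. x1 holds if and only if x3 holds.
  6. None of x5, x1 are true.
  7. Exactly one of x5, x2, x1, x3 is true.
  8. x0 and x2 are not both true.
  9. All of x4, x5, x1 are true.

Unsatisfiable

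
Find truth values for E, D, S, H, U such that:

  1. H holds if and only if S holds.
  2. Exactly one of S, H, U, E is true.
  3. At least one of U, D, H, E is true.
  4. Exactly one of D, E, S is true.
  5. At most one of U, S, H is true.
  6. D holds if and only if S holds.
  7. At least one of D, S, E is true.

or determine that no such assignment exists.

E = True, D = False, S = False, H = False, U = False

  (1) H=F, S=F — same ✓
  (2) {S, H, U, E}: 1 true — exactly one ✓
  (3) {U, D, H, E}: 1 true — at least one ✓
  (4) {D, E, S}: 1 true — exactly one ✓
  (5) {U, S, H}: 0 true — at most one ✓
  (6) D=F, S=F — same ✓
  (7) {D, S, E}: 1 true — at least one ✓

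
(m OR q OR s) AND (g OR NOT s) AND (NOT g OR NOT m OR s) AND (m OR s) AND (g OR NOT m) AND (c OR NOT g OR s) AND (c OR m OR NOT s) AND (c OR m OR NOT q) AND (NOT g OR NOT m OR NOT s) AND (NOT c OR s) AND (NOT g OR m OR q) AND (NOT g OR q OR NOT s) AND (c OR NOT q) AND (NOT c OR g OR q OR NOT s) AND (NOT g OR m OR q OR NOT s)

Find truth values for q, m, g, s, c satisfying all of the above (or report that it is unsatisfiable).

Set q = True.
  then (c OR NOT q) forces c = True.
  then (NOT c OR s) forces s = True.
  then (g OR NOT s) forces g = True.
  then (NOT g OR NOT m OR NOT s) forces m = False.
All clauses satisfied.

q = True, m = False, g = True, s = True, c = True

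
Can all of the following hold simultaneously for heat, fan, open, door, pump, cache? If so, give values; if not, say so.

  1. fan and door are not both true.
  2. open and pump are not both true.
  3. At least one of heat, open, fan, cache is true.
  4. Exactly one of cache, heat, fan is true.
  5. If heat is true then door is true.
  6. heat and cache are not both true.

heat=F; fan=F; open=F; door=F; pump=T; cache=T

  (1) fan=F, door=F — not both ✓
  (2) open=F, pump=T — not both ✓
  (3) {heat, open, fan, cache}: 1 true — at least one ✓
  (4) {cache, heat, fan}: 1 true — exactly one ✓
  (5) heat=F ⇒ door: vacuous ✓
  (6) heat=F, cache=T — not both ✓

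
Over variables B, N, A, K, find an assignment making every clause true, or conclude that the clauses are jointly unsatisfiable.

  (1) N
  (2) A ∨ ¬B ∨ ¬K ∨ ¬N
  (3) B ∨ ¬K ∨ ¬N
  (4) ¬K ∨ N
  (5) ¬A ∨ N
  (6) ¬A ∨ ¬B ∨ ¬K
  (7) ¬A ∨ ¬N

Unit clause (N) forces N = True.
In (¬A ∨ ¬N) only ¬A is left, so A = False.
Set B = True.
  then (A ∨ ¬B ∨ ¬K ∨ ¬N) forces K = False.
Check each clause:
  (N): N holds.
  (A ∨ ¬B ∨ ¬K ∨ ¬N): ¬K holds.
  (B ∨ ¬K ∨ ¬N): B holds.
  (¬K ∨ N): ¬K holds.
  (¬A ∨ N): ¬A holds.
  (¬A ∨ ¬B ∨ ¬K): ¬A holds.
  (¬A ∨ ¬N): ¬A holds.
All clauses satisfied.

B = True, N = True, A = False, K = False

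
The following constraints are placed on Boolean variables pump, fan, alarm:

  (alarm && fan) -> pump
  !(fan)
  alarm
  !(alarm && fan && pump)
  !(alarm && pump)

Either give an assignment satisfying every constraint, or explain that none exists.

pump: False, fan: False, alarm: True

Unit clause (!fan) forces fan = False.
Unit clause (alarm) forces alarm = True.
In (!alarm || !pump) only !pump is left, so pump = False.
All clauses satisfied.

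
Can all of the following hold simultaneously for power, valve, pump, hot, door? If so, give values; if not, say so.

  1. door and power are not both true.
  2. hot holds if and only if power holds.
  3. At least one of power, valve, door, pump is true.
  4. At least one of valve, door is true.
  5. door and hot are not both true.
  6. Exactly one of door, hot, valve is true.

power = False, valve = True, pump = True, hot = False, door = False

  (1) door=F, power=F — not both ✓
  (2) hot=F, power=F — same ✓
  (3) {power, valve, door, pump}: 2 true — at least one ✓
  (4) {valve, door}: 1 true — at least one ✓
  (5) door=F, hot=F — not both ✓
  (6) {door, hot, valve}: 1 true — exactly one ✓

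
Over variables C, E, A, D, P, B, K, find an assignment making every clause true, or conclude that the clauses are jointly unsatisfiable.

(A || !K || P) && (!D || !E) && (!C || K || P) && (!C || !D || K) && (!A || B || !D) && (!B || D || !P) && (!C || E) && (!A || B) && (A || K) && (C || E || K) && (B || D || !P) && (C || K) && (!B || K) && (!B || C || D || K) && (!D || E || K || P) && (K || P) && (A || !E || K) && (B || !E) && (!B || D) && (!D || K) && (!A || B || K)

Try C = True:
  (!C || E) forces E = True.
  (!D || !E) forces D = False.
  (B || !E) forces B = True.
  clause (!B || D) is falsified — backtrack.
So C = False.
  then (C || K) forces K = True.
Try E = True:
  (!D || !E) forces D = False.
  (B || !E) forces B = True.
  clause (!B || D) is falsified — backtrack.
So E = False.
Set A = True.
  then (!A || B) forces B = True.
  then (!B || D) forces D = True.
Set P = False.
All clauses satisfied.

C=F, E=F, A=T, D=T, P=F, B=T, K=T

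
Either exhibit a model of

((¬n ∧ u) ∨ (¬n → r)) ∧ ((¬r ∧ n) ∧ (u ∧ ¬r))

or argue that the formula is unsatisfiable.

r: False, u: True, n: True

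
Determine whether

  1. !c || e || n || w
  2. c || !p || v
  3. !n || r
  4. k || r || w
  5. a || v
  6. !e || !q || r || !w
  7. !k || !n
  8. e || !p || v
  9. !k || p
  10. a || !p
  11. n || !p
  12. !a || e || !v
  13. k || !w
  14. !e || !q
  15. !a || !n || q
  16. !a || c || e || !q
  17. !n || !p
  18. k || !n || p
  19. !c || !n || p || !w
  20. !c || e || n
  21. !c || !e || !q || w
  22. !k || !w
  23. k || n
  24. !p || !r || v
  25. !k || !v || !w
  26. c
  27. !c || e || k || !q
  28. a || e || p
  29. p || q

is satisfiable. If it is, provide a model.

No satisfying assignment exists.

Case p = True:
  (a || !p) forces a = True.
  (n || !p) forces n = True.
  Clause (!n || !p) is falsified — contradiction.
Case p = False:
  (!k || p) forces k = False.
  (k || !w) forces w = False.
  (k || r || w) forces r = True.
  (k || !n || p) forces n = False.
  Clause (k || n) is falsified — contradiction.
Both cases fail, so the formula is unsatisfiable.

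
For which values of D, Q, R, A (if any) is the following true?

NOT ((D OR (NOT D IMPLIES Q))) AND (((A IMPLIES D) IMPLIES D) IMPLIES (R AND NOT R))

D = False, Q = False, R = True, A = False

  NOT ((D OR (NOT D IMPLIES Q))) = True
    D OR (NOT D IMPLIES Q) = False
      NOT D IMPLIES Q = False
        NOT D = True
  ((A IMPLIES D) IMPLIES D) IMPLIES (R AND NOT R) = True
    (A IMPLIES D) IMPLIES D = False
      A IMPLIES D = True
    R AND NOT R = False
      NOT R = False
Both conjuncts True, so the formula holds.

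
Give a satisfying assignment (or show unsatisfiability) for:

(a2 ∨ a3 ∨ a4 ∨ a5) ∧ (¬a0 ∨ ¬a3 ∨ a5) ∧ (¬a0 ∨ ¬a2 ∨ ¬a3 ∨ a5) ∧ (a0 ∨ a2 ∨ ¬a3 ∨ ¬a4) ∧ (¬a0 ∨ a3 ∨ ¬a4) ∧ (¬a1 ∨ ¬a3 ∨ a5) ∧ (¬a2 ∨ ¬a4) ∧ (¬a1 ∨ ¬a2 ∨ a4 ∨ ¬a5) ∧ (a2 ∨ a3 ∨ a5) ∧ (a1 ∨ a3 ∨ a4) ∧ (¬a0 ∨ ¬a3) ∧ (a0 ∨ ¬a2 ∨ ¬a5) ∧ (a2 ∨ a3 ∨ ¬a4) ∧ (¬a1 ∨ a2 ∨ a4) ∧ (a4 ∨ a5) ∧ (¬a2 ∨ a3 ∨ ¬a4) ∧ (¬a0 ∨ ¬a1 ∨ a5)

Set a0 = False.
Set a1 = False.
Try a2 = True:
  (¬a2 ∨ ¬a4) forces a4 = False.
  (a1 ∨ a3 ∨ a4) forces a3 = True.
  (a0 ∨ ¬a2 ∨ ¬a5) forces a5 = False.
  clause (a4 ∨ a5) is falsified — backtrack.
So a2 = False.
Try a3 = False:
  (a2 ∨ a3 ∨ a5) forces a5 = True.
  (a1 ∨ a3 ∨ a4) forces a4 = True.
  clause (a2 ∨ a3 ∨ ¬a4) is falsified — backtrack.
So a3 = True.
  then (a0 ∨ a2 ∨ ¬a3 ∨ ¬a4) forces a4 = False.
  then (a4 ∨ a5) forces a5 = True.
All clauses satisfied.

a0 = False; a1 = False; a2 = False; a3 = True; a4 = False; a5 = True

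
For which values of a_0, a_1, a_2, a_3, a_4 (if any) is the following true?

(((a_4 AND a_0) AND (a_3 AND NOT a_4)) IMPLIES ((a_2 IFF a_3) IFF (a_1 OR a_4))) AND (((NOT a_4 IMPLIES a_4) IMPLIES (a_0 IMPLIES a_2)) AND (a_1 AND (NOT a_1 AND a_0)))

Unsatisfiable

Case a_1 = True: the conjunct NOT a_1 is False.
Case a_1 = False: the conjunct a_1 is False.
Both cases fail — unsatisfiable.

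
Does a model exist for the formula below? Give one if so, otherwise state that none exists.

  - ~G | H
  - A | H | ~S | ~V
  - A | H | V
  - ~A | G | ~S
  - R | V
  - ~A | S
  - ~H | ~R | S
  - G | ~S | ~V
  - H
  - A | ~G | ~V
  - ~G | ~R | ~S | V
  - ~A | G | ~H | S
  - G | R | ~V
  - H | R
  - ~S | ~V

Unit clause (H) forces H = True.
Set V = False.
  then (R | V) forces R = True.
  then (~H | ~R | S) forces S = True.
  then (~G | ~R | ~S | V) forces G = False.
  then (~A | G | ~S) forces A = False.
All clauses satisfied.

V = False; R = True; H = True; S = True; A = False; G = False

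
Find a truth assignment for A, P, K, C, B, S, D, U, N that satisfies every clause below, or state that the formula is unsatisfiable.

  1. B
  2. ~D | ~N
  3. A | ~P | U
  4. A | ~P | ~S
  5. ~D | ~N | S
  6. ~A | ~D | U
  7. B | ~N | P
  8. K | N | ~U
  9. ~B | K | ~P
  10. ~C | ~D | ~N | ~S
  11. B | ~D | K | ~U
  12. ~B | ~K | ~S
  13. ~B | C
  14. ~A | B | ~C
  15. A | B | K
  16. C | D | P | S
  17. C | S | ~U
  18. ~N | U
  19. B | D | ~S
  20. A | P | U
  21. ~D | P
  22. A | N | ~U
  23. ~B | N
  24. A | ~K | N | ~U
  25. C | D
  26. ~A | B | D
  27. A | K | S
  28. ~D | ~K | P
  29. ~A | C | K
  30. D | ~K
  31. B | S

A = True; P = False; K = False; C = True; B = True; S = True; D = False; U = True; N = True

Unit clause (B) forces B = True.
In (~B | C) only C is left, so C = True.
In (~B | N) only N is left, so N = True.
In (~D | ~N) only ~D is left, so D = False.
In (~N | U) only U is left, so U = True.
In (D | ~K) only ~K is left, so K = False.
In (~B | K | ~P) only ~P is left, so P = False.
Set A = True.
Set S = True.
All clauses satisfied.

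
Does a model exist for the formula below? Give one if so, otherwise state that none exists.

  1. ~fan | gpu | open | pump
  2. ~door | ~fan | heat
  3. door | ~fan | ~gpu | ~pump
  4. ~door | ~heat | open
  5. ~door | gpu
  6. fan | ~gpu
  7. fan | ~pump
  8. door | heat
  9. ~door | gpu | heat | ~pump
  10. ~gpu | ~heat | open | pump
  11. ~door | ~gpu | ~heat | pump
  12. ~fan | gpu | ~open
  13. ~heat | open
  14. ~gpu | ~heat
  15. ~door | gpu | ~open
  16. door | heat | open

door: False, pump: False, heat: True, gpu: False, fan: False, open: True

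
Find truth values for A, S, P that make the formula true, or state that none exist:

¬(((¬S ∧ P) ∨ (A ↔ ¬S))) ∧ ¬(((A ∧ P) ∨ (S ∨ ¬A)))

Case S = True: the conjunct ¬(((A ∧ P) ∨ (S ∨ ¬A))) becomes ¬(((A ∧ P) ∨ True)) = False.
Case S = False: the formula simplifies to ¬((P ∨ A)) ∧ ¬(((A ∧ P) ∨ ¬A)).
  A = True: the conjunct ¬((P ∨ A)) becomes ¬((P ∨ True)) = False.
  A = False: the conjunct ¬(((A ∧ P) ∨ ¬A)) becomes ¬((False ∨ True)) = False.
Both cases fail — unsatisfiable.

Unsatisfiable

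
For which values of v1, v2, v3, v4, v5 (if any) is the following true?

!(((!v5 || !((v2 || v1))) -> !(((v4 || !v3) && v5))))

v1=F; v2=F; v3=T; v4=T; v5=T

  !(((!v5 || !((v2 || v1))) -> !(((v4 || !v3) && v5)))) = True
    (!v5 || !((v2 || v1))) -> !(((v4 || !v3) && v5)) = False
      !v5 || !((v2 || v1)) = True
        !v5 = False
        !((v2 || v1)) = True
          v2 || v1 = False
      !(((v4 || !v3) && v5)) = False
        (v4 || !v3) && v5 = True
          v4 || !v3 = True
            !v3 = False
The formula evaluates to True.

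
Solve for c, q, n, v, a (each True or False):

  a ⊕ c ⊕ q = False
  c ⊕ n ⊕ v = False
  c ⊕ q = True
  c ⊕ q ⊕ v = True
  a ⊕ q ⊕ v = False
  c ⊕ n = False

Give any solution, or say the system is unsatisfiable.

c=F; q=T; n=F; v=F; a=T

a ⊕ c ⊕ q = T ⊕ F ⊕ T = False ✓
c ⊕ n ⊕ v = F ⊕ F ⊕ F = False ✓
c ⊕ q = F ⊕ T = True ✓
c ⊕ q ⊕ v = F ⊕ T ⊕ F = True ✓
a ⊕ q ⊕ v = T ⊕ T ⊕ F = False ✓
c ⊕ n = F ⊕ F = False ✓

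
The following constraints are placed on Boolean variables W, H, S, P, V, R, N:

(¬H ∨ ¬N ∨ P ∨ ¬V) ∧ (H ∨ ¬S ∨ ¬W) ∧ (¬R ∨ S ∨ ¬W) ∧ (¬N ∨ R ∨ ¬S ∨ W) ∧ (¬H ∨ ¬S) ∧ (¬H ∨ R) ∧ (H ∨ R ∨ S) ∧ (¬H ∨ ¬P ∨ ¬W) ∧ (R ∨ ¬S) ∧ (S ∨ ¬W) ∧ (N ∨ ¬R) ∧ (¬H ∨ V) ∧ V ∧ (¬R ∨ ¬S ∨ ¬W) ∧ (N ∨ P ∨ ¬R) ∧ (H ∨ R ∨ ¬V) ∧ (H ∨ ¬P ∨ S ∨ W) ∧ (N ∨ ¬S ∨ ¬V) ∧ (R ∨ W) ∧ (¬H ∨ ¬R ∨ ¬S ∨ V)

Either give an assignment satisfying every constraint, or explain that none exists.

W = False, H = False, S = True, P = True, V = True, R = True, N = True

Unit clause (V) forces V = True.
Set W = False.
  then (R ∨ W) forces R = True.
  then (N ∨ ¬R) forces N = True.
Set H = False.
Set S = True.
Set P = True.
All clauses satisfied.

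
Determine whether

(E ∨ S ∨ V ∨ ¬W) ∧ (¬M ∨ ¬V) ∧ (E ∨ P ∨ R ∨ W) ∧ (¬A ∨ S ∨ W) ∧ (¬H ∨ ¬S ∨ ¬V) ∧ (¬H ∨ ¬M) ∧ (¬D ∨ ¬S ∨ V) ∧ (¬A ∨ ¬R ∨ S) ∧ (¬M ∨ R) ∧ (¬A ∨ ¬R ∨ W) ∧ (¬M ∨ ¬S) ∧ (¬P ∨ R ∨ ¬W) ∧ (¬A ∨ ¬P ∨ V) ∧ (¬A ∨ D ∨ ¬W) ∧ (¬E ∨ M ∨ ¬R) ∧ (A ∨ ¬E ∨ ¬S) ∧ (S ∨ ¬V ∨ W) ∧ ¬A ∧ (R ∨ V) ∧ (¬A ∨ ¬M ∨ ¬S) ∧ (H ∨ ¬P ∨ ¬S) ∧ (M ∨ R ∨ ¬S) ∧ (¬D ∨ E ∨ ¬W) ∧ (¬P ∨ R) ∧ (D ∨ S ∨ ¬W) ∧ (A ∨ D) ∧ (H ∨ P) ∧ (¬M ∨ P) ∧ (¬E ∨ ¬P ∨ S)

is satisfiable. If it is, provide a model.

S = False, H = True, R = True, W = False, P = False, A = False, M = False, D = True, E = False, V = False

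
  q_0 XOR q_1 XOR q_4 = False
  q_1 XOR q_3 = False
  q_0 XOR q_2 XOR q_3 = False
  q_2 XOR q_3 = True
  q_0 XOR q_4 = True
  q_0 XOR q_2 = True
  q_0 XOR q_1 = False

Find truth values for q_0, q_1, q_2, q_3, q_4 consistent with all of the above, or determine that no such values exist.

q_0: True, q_1: True, q_2: False, q_3: True, q_4: False

q_0 XOR q_1 XOR q_4 = T XOR T XOR F = False ✓
q_1 XOR q_3 = T XOR T = False ✓
q_0 XOR q_2 XOR q_3 = T XOR F XOR T = False ✓
q_2 XOR q_3 = F XOR T = True ✓
q_0 XOR q_4 = T XOR F = True ✓
q_0 XOR q_2 = T XOR F = True ✓
q_0 XOR q_1 = T XOR T = False ✓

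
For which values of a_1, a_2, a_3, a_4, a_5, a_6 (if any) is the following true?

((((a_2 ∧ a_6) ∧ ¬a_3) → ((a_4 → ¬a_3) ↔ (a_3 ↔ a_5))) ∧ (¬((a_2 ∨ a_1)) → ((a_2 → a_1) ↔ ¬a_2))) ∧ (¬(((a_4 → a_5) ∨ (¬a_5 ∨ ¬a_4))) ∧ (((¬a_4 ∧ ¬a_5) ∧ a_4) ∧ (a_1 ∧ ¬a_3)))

The formula is unsatisfiable.

The conjunct ¬(((a_4 → a_5) ∨ (¬a_5 ∨ ¬a_4))) is unsatisfiable on its own:
  a_4=F, a_5=F: evaluates to False.
  a_4=F, a_5=T: evaluates to False.
  a_4=T, a_5=F: evaluates to False.
  a_4=T, a_5=T: evaluates to False.
So the whole conjunction is unsatisfiable.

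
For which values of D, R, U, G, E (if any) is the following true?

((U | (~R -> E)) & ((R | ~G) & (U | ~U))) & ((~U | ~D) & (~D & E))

D = False; R = False; U = True; G = False; E = True

  (U | (~R -> E)) & ((R | ~G) & (U | ~U)) = True
    U | (~R -> E) = True
      ~R -> E = True
        ~R = True
    (R | ~G) & (U | ~U) = True
      R | ~G = True
        ~G = True
      U | ~U = True
        ~U = False
  (~U | ~D) & (~D & E) = True
    ~U | ~D = True
      ~U = False
      ~D = True
    ~D & E = True
      ~D = True
Both conjuncts True, so the formula holds.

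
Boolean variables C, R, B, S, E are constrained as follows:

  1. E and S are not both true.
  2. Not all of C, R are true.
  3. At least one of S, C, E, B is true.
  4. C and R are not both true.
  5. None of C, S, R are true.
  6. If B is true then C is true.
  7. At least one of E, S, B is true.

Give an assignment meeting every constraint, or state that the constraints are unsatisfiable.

C = False, R = False, B = False, S = False, E = True

  (1) E=T, S=F — not both ✓
  (2) {C, R}: 0/2 true — not all ✓
  (3) {S, C, E, B}: 1 true — at least one ✓
  (4) C=F, R=F — not both ✓
  (5) {C, S, R}: 0 true — none ✓
  (6) B=F ⇒ C: vacuous ✓
  (7) {E, S, B}: 1 true — at least one ✓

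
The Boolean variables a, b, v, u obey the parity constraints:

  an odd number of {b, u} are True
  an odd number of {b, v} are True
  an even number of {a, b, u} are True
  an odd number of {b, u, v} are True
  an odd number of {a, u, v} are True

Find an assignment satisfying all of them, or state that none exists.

a=T, b=T, v=F, u=F

{b, u}: 1 true → odd ✓
{b, v}: 1 true → odd ✓
{a, b, u}: 2 true → even ✓
{b, u, v}: 1 true → odd ✓
{a, u, v}: 1 true → odd ✓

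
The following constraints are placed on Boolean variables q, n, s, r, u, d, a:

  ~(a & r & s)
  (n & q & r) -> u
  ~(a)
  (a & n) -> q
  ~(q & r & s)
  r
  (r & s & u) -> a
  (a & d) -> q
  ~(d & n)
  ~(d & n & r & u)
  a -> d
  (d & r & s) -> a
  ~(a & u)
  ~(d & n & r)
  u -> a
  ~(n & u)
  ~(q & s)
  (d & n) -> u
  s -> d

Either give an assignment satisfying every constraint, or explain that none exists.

q: True, n: False, s: False, r: True, u: False, d: False, a: False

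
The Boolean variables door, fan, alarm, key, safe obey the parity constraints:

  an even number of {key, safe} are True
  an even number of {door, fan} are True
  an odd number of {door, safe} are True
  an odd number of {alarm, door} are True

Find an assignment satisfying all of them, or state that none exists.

door = True, fan = True, alarm = False, key = False, safe = False

{key, safe}: 0 true → even ✓
{door, fan}: 2 true → even ✓
{door, safe}: 1 true → odd ✓
{alarm, door}: 1 true → odd ✓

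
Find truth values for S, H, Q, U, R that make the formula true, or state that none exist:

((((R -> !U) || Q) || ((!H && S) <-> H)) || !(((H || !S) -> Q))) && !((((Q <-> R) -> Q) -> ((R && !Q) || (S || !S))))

Unsatisfiable

The conjunct !((((Q <-> R) -> Q) -> ((R && !Q) || (S || !S)))) is unsatisfiable on its own:
  S=F, Q=F, R=F: evaluates to False.
  S=F, Q=F, R=T: evaluates to False.
  S=F, Q=T, R=F: evaluates to False.
  S=F, Q=T, R=T: evaluates to False.
  S=T, Q=F, R=F: evaluates to False.
  S=T, Q=F, R=T: evaluates to False.
  S=T, Q=T, R=F: evaluates to False.
  S=T, Q=T, R=T: evaluates to False.
So the whole conjunction is unsatisfiable.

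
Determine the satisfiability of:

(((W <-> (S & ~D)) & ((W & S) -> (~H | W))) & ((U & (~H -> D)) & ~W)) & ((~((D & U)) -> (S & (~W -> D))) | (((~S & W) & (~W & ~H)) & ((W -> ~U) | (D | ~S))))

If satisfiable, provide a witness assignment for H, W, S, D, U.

H = True; W = False; S = True; D = True; U = True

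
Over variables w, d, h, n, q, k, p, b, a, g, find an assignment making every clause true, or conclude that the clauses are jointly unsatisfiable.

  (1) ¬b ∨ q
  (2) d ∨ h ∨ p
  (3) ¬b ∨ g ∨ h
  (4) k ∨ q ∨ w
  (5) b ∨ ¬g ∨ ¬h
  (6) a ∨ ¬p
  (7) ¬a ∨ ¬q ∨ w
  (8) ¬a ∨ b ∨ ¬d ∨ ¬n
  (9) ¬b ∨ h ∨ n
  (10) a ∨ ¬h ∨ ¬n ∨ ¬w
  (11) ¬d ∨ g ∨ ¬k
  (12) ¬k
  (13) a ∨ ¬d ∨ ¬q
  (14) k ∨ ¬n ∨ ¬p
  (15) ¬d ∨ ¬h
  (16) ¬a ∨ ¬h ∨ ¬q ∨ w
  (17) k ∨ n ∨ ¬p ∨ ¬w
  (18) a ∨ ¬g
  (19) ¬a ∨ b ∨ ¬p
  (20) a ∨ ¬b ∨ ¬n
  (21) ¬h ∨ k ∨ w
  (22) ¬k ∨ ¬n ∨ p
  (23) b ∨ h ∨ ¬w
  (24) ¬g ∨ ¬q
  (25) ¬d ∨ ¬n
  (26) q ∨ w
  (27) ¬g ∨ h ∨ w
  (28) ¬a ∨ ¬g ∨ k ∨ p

Unit clause (¬k) forces k = False.
Set w = True.
Try d = True:
  (¬d ∨ ¬h) forces h = False.
  (b ∨ h ∨ ¬w) forces b = True.
  (¬b ∨ q) forces q = True.
  (¬b ∨ g ∨ h) forces g = True.
  clause (¬g ∨ ¬q) is falsified — backtrack.
So d = False.
Try h = False:
  (d ∨ h ∨ p) forces p = True.
  (a ∨ ¬p) forces a = True.
  (k ∨ ¬n ∨ ¬p) forces n = False.
  clause (k ∨ n ∨ ¬p ∨ ¬w) is falsified — backtrack.
So h = True.
Set n = False.
  then (k ∨ n ∨ ¬p ∨ ¬w) forces p = False.
Set q = True.
  then (¬g ∨ ¬q) forces g = False.
Set b = False.
Set a = False.
All clauses satisfied.

w=T, d=F, h=T, n=F, q=T, k=F, p=F, b=F, a=F, g=F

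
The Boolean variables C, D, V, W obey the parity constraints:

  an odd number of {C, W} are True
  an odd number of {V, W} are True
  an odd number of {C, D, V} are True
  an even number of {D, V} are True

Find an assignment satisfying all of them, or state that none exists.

C = True; D = True; V = True; W = False

{C, W}: 1 true → odd ✓
{V, W}: 1 true → odd ✓
{C, D, V}: 3 true → odd ✓
{D, V}: 2 true → even ✓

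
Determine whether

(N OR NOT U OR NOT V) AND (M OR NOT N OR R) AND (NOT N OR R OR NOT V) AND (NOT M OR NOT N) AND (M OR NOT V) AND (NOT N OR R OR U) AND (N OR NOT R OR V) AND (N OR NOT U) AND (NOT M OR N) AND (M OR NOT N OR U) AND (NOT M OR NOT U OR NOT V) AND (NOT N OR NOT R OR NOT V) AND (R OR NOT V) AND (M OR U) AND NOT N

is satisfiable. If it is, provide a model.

Case N = True:
  Clause (NOT N) is falsified — contradiction.
Case N = False:
  (N OR NOT U) forces U = False.
  (NOT M OR N) forces M = False.
  Clause (M OR U) is falsified — contradiction.
Both cases fail, so the formula is unsatisfiable.

Unsatisfiable — no assignment works.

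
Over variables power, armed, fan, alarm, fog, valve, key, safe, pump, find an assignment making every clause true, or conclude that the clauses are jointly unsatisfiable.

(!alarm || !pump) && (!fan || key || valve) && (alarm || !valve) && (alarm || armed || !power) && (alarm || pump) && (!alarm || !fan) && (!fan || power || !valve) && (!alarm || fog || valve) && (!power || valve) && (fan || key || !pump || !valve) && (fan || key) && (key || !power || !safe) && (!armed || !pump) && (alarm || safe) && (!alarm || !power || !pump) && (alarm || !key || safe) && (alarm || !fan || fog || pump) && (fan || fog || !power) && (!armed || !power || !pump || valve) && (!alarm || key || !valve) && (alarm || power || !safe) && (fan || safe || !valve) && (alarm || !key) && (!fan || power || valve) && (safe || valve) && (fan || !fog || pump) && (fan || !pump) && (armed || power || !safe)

Set power = False.
Set armed = True.
  then (!armed || !pump) forces pump = False.
  then (alarm || pump) forces alarm = True.
  then (!alarm || !fan) forces fan = False.
  then (fan || key) forces key = True.
  then (fan || !fog || pump) forces fog = False.
  then (!alarm || fog || valve) forces valve = True.
  then (fan || safe || !valve) forces safe = True.
All clauses satisfied.

power = False, armed = True, fan = False, alarm = True, fog = False, valve = True, key = True, safe = True, pump = False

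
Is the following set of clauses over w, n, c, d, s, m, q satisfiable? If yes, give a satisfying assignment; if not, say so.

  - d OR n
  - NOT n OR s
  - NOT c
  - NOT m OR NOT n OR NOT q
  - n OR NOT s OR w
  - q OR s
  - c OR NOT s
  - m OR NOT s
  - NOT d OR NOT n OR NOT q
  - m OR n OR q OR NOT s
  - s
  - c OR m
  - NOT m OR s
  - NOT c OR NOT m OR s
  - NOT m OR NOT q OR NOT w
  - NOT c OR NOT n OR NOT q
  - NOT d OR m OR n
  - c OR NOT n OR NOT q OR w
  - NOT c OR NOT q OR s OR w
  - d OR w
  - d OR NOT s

Case c = True:
  Clause (NOT c) is falsified — contradiction.
Case c = False:
  (c OR NOT s) forces s = False.
  Clause (s) is falsified — contradiction.
Both cases fail, so the formula is unsatisfiable.

Unsatisfiable — no assignment works.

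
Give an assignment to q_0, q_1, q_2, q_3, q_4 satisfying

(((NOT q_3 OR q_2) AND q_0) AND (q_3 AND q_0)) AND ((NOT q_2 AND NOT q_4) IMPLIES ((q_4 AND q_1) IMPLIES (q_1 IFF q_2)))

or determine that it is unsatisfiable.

q_0=T, q_1=T, q_2=T, q_3=T, q_4=F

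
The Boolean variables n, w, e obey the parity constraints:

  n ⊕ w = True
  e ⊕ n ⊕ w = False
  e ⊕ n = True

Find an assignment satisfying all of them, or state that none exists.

n = False, w = True, e = True

n ⊕ w = F ⊕ T = True ✓
e ⊕ n ⊕ w = T ⊕ F ⊕ T = False ✓
e ⊕ n = T ⊕ F = True ✓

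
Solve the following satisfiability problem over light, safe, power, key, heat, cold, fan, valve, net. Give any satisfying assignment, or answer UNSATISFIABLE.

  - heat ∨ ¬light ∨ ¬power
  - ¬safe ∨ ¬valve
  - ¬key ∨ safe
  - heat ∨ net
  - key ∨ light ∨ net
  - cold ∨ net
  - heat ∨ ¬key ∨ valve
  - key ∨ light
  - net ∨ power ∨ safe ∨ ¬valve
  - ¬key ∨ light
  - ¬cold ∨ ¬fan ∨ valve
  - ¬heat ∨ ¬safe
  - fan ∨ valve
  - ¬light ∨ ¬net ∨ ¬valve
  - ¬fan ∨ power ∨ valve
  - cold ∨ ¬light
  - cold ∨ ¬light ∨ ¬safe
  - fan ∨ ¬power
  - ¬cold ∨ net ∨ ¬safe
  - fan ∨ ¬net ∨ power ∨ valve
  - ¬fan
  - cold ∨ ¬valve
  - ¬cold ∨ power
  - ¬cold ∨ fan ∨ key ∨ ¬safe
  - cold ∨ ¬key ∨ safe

Unsatisfiable

Case power = True:
  (fan ∨ ¬power) forces fan = True.
  Clause (¬fan) is falsified — contradiction.
Case power = False:
  (¬fan) forces fan = False.
  (fan ∨ valve) forces valve = True.
  (¬safe ∨ ¬valve) forces safe = False.
  (¬key ∨ safe) forces key = False.
  (key ∨ light) forces light = True.
  (net ∨ power ∨ safe ∨ ¬valve) forces net = True.
  Clause (¬light ∨ ¬net ∨ ¬valve) is falsified — contradiction.
Both cases fail, so the formula is unsatisfiable.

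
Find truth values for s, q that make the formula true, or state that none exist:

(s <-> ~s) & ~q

The conjunct s <-> ~s is unsatisfiable on its own:
  s=F: evaluates to False.
  s=T: evaluates to False.
So the whole conjunction is unsatisfiable.

No satisfying assignment exists.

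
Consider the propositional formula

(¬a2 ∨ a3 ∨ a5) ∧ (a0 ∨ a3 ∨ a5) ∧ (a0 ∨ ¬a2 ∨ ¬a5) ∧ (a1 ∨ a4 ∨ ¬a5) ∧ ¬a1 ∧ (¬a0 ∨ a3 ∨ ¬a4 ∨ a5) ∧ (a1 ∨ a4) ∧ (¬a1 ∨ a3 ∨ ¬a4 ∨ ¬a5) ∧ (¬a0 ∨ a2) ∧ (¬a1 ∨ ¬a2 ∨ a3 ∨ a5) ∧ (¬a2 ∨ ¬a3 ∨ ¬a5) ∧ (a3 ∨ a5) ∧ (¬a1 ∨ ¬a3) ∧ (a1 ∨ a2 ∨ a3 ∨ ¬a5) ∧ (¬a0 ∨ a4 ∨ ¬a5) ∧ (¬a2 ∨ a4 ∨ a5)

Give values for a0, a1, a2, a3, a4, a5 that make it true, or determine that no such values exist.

a0 = False; a1 = False; a2 = False; a3 = True; a4 = True; a5 = True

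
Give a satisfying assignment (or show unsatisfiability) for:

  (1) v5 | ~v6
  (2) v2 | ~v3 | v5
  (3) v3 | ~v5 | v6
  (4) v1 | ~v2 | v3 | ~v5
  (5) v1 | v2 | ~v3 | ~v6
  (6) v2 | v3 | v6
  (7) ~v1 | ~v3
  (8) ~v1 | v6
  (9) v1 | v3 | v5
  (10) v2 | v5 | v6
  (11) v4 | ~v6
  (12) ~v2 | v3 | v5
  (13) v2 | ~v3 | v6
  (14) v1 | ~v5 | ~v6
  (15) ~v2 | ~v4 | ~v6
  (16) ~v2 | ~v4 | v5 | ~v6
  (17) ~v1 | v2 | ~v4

v1 = False, v2 = True, v3 = True, v4 = False, v5 = False, v6 = False

Set v1 = False.
Set v2 = True.
Try v3 = False:
  (v1 | ~v2 | v3 | ~v5) forces v5 = False.
  clause (v1 | v3 | v5) is falsified — backtrack.
So v3 = True.
Set v4 = False.
  then (v4 | ~v6) forces v6 = False.
Set v5 = False.
All clauses satisfied.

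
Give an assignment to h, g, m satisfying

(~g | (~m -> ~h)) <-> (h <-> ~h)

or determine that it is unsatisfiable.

h = True; g = True; m = False

  (~g | (~m -> ~h)) <-> (h <-> ~h) = True
    ~g | (~m -> ~h) = False
      ~g = False
      ~m -> ~h = False
        ~m = True
        ~h = False
    h <-> ~h = False
      ~h = False
The formula evaluates to True.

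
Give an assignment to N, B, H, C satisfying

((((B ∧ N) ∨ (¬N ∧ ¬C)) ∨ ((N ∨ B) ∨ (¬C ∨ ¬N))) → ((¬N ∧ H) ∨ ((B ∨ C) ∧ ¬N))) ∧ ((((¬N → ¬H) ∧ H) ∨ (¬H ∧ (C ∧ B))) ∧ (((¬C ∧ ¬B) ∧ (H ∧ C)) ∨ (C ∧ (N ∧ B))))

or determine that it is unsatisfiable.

Case N = True: the conjunct (((B ∧ N) ∨ (¬N ∧ ¬C)) ∨ ((N ∨ B) ∨ (¬C ∨ ¬N))) → ((¬N ∧ H) ∨ ((B ∨ C) ∧ ¬N)) becomes (B ∨ True) → (False ∨ False) = False.
Case N = False: the formula simplifies to (H ∨ (B ∨ C)) ∧ (((¬H ∧ H) ∨ (¬H ∧ (C ∧ B))) ∧ ((¬C ∧ ¬B) ∧ (H ∧ C))).
  H = True: the conjunct (¬H ∧ H) ∨ (¬H ∧ (C ∧ B)) becomes (False ∧ True) ∨ (False ∧ (C ∧ B)) = False.
  H = False: the conjunct H is False.
Both cases fail — unsatisfiable.

Unsatisfiable — no assignment works.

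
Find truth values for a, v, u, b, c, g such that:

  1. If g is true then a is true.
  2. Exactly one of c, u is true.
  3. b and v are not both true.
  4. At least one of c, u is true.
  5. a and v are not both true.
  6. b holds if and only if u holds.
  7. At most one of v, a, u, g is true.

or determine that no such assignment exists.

a = False; v = False; u = True; b = True; c = False; g = False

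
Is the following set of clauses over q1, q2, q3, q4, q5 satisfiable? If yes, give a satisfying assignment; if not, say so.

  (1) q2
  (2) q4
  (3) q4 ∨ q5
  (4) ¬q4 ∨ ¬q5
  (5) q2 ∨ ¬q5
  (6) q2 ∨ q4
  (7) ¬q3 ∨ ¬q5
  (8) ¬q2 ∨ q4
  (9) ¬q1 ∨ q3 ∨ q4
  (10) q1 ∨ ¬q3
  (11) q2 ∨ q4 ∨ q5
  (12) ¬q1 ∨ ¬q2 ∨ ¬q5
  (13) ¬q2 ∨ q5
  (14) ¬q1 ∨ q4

Unsatisfiable — no assignment works.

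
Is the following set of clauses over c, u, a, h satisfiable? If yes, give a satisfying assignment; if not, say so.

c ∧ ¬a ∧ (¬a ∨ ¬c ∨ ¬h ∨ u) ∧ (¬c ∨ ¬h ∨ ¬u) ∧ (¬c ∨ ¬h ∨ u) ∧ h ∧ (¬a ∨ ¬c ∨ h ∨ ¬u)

No satisfying assignment exists.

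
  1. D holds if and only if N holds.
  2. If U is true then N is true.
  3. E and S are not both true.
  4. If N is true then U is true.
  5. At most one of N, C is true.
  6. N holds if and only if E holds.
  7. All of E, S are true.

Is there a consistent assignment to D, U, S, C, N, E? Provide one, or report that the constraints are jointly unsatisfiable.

Unsatisfiable

Case S = True:
  (3) with S=T forces E = False.
  Constraint (7) is violated (E=F) — contradiction.
Case S = False:
  Constraint (7) is violated (S=F) — contradiction.
Both cases fail — unsatisfiable.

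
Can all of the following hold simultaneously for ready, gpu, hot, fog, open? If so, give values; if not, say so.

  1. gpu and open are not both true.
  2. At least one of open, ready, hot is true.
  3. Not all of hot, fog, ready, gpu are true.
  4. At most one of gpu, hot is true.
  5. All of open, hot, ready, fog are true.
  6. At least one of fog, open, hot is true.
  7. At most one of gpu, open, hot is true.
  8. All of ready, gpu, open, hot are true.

Unsatisfiable

Case hot = True:
  (4) with hot=T forces gpu = False.
  Constraint (8) is violated (gpu=F) — contradiction.
Case hot = False:
  Constraint (5) is violated (hot=F) — contradiction.
Both cases fail — unsatisfiable.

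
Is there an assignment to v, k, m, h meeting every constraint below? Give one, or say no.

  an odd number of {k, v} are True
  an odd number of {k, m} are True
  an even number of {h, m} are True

v = True, k = False, m = True, h = True

{k, v}: 1 true → odd ✓
{k, m}: 1 true → odd ✓
{h, m}: 2 true → even ✓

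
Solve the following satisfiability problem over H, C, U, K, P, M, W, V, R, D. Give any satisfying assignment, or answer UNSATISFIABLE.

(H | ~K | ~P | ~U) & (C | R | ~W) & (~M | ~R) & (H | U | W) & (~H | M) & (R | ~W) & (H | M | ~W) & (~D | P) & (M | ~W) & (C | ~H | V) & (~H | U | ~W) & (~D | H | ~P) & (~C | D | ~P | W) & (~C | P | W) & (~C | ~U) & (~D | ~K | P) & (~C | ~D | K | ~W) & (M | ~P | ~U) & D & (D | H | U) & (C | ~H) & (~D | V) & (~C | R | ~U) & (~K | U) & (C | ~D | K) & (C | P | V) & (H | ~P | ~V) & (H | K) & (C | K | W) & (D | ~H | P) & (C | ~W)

Unit clause (D) forces D = True.
In (~D | V) only V is left, so V = True.
In (~D | P) only P is left, so P = True.
In (~D | H | ~P) only H is left, so H = True.
In (C | ~H) only C is left, so C = True.
In (~H | M) only M is left, so M = True.
In (~C | ~U) only ~U is left, so U = False.
In (~K | U) only ~K is left, so K = False.
In (~M | ~R) only ~R is left, so R = False.
In (R | ~W) only ~W is left, so W = False.
All clauses satisfied.

H=T; C=T; U=F; K=F; P=T; M=T; W=F; V=T; R=F; D=T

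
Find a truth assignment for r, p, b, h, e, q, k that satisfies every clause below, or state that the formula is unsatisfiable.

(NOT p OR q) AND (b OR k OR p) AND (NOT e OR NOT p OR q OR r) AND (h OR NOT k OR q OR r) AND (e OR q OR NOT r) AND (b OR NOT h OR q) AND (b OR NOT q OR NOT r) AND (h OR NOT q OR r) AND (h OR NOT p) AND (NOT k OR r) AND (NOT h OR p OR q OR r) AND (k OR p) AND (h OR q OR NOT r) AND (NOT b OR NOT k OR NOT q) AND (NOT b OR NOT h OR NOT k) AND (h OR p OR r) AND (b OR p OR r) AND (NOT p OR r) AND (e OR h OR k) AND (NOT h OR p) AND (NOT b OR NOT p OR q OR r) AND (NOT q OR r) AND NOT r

Unsatisfiable

Case r = True:
  Clause (NOT r) is falsified — contradiction.
Case r = False:
  (NOT k OR r) forces k = False.
  (k OR p) forces p = True.
  Clause (NOT p OR r) is falsified — contradiction.
Both cases fail, so the formula is unsatisfiable.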